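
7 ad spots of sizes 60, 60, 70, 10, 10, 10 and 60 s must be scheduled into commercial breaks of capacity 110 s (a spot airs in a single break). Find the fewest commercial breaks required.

4

Total = 70 + 60 + 60 + 60 + 10 + 10 + 10 = 280 s.
Lower bound: ⌈280/110⌉ = 3 commercial breaks.
Also, 4 ad spots each exceed 55 s, and no two of those can share a break, so at least 4 commercial breaks are needed.
A packing using 4 commercial breaks:
  break 1: 70 + 10 + 10 + 10 = 100
  break 2: 60 = 60
  break 3: 60 = 60
  break 4: 60 = 60
This matches the lower bound, so 4 is optimal.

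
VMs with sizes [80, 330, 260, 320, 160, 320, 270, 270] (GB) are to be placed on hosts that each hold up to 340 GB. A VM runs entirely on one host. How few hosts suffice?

Total = 330 + 320 + 320 + 270 + 270 + 260 + 160 + 80 = 2010 GB.
Lower bound: ⌈2010/340⌉ = 6 hosts.
A packing using 7 hosts:
  host 1: 330 = 330
  host 2: 320 = 320
  host 3: 320 = 320
  host 4: 270 = 270
  host 5: 270 = 270
  host 6: 260 + 80 = 340
  host 7: 160 = 160
No arrangement into 6 hosts stays within capacity, so 7 is optimal.

7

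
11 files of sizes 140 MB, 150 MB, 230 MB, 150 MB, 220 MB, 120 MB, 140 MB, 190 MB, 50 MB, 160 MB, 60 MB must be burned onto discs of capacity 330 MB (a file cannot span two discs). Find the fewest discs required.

Total = 230 + 220 + 190 + 160 + 150 + 150 + 140 + 140 + 120 + 60 + 50 = 1610 MB.
Lower bound: ⌈1610/330⌉ = 5 discs.
A packing using 6 discs:
  disc 1: 230 + 60 = 290
  disc 2: 220 + 50 = 270
  disc 3: 190 + 140 = 330
  disc 4: 160 + 150 = 310
  disc 5: 150 + 140 = 290
  disc 6: 120 = 120
No arrangement into 5 discs stays within capacity, so 6 is optimal.

6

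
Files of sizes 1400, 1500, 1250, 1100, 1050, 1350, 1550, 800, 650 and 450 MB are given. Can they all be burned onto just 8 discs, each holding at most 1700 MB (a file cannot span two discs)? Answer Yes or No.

Yes

A valid assignment using 8 discs:
  disc 1: 1550 = 1550
  disc 2: 1500 = 1500
  disc 3: 1400 = 1400
  disc 4: 1350 = 1350
  disc 5: 1250 + 450 = 1700
  disc 6: 1100 = 1100
  disc 7: 1050 + 650 = 1700
  disc 8: 800 = 800
Every load is within 1700 MB, so 8 discs suffice.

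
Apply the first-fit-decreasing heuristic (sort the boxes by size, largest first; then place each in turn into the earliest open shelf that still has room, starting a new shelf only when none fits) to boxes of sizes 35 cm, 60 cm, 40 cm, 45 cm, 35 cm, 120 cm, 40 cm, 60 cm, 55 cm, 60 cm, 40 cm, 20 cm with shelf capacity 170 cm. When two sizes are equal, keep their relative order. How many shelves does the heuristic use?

Sorted descending: 120, 60, 60, 60, 55, 45, 40, 40, 40, 35, 35, 20.
  120 → shelf 1 (new)  [load 120/170]
  60 → shelf 2 (new)  [load 60/170]
  60 → shelf 2  [load 120/170]
  60 → shelf 3 (new)  [load 60/170]
  55 → shelf 3  [load 115/170]
  45 → shelf 1  [load 165/170]
  40 → shelf 2  [load 160/170]
  40 → shelf 3  [load 155/170]
  40 → shelf 4 (new)  [load 40/170]
  35 → shelf 4  [load 75/170]
  35 → shelf 4  [load 110/170]
  20 → shelf 4  [load 130/170]
4 shelves opened.

4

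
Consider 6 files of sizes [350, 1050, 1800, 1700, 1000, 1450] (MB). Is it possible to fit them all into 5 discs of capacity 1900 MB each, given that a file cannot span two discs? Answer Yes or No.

Yes

A valid assignment using 5 discs:
  disc 1: 1800 = 1800
  disc 2: 1700 = 1700
  disc 3: 1450 + 350 = 1800
  disc 4: 1050 = 1050
  disc 5: 1000 = 1000
Every load is within 1900 MB, so 5 discs suffice.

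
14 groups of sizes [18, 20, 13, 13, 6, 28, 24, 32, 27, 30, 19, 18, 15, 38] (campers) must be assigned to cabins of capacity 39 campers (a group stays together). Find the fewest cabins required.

Total = 38 + 32 + 30 + 28 + 27 + 24 + 20 + 19 + 18 + 18 + 15 + 13 + 13 + 6 = 301 campers.
Lower bound: ⌈301/39⌉ = 8 cabins.
A packing using 9 cabins:
  cabin 1: 38 = 38
  cabin 2: 32 + 6 = 38
  cabin 3: 30 = 30
  cabin 4: 28 = 28
  cabin 5: 27 = 27
  cabin 6: 24 + 15 = 39
  cabin 7: 20 + 19 = 39
  cabin 8: 18 + 18 = 36
  cabin 9: 13 + 13 = 26
No arrangement into 8 cabins stays within capacity, so 9 is optimal.

9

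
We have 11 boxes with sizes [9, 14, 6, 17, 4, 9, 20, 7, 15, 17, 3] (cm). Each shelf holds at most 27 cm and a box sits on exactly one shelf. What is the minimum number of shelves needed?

5

Total = 20 + 17 + 17 + 15 + 14 + 9 + 9 + 7 + 6 + 4 + 3 = 121 cm.
Lower bound: ⌈121/27⌉ = 5 shelves.
A packing using 5 shelves:
  shelf 1: 20 + 7 = 27
  shelf 2: 17 + 9 = 26
  shelf 3: 17 + 9 = 26
  shelf 4: 15 + 6 + 4 = 25
  shelf 5: 14 + 3 = 17
This matches the lower bound, so 5 is optimal.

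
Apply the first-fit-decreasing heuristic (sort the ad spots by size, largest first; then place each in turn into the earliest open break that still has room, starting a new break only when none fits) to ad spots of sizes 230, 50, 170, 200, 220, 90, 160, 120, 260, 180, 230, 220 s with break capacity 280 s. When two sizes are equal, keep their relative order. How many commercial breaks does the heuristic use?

Sorted descending: 260, 230, 230, 220, 220, 200, 180, 170, 160, 120, 90, 50.
  260 → break 1 (new)  [load 260/280]
  230 → break 2 (new)  [load 230/280]
  230 → break 3 (new)  [load 230/280]
  220 → break 4 (new)  [load 220/280]
  220 → break 5 (new)  [load 220/280]
  200 → break 6 (new)  [load 200/280]
  180 → break 7 (new)  [load 180/280]
  170 → break 8 (new)  [load 170/280]
  160 → break 9 (new)  [load 160/280]
  120 → break 9  [load 280/280]
  90 → break 7  [load 270/280]
  50 → break 2  [load 280/280]
9 commercial breaks opened.

9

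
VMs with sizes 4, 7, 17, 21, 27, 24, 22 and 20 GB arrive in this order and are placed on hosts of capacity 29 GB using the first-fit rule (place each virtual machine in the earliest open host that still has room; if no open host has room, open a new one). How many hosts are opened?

  4 → host 1 (new)  [load 4/29]
  7 → host 1  [load 11/29]
  17 → host 1  [load 28/29]
  21 → host 2 (new)  [load 21/29]
  27 → host 3 (new)  [load 27/29]
  24 → host 4 (new)  [load 24/29]
  22 → host 5 (new)  [load 22/29]
  20 → host 6 (new)  [load 20/29]
6 hosts opened.

6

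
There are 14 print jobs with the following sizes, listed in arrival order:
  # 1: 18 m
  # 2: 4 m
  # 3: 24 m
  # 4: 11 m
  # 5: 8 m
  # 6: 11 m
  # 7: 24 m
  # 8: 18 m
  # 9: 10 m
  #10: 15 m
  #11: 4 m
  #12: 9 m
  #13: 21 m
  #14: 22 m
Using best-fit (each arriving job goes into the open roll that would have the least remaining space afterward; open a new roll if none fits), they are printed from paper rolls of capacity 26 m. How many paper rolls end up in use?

9

  18 → roll 1 (new)  [load 18/26]
  4 → roll 1  [load 22/26]
  24 → roll 2 (new)  [load 24/26]
  11 → roll 3 (new)  [load 11/26]
  8 → roll 3  [load 19/26]
  11 → roll 4 (new)  [load 11/26]
  24 → roll 5 (new)  [load 24/26]
  18 → roll 6 (new)  [load 18/26]
  10 → roll 4  [load 21/26]
  15 → roll 7 (new)  [load 15/26]
  4 → roll 1  [load 26/26]
  9 → roll 7  [load 24/26]
  21 → roll 8 (new)  [load 21/26]
  22 → roll 9 (new)  [load 22/26]
9 paper rolls opened.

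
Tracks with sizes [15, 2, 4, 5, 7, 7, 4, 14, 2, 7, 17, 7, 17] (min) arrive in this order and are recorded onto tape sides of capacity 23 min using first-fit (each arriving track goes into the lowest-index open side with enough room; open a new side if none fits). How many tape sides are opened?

6

  15 → side 1 (new)  [load 15/23]
  2 → side 1  [load 17/23]
  4 → side 1  [load 21/23]
  5 → side 2 (new)  [load 5/23]
  7 → side 2  [load 12/23]
  7 → side 2  [load 19/23]
  4 → side 2  [load 23/23]
  14 → side 3 (new)  [load 14/23]
  2 → side 1  [load 23/23]
  7 → side 3  [load 21/23]
  17 → side 4 (new)  [load 17/23]
  7 → side 5 (new)  [load 7/23]
  17 → side 6 (new)  [load 17/23]
6 tape sides opened.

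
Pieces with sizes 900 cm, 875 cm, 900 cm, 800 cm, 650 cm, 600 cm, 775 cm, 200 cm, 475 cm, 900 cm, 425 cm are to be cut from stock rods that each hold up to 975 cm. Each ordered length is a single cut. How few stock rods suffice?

Total = 900 + 900 + 900 + 875 + 800 + 775 + 650 + 600 + 475 + 425 + 200 = 7500 cm.
Lower bound: ⌈7500/975⌉ = 8 stock rods.
A packing using 9 stock rods:
  stock rod 1: 900 = 900
  stock rod 2: 900 = 900
  stock rod 3: 900 = 900
  stock rod 4: 875 = 875
  stock rod 5: 800 = 800
  stock rod 6: 775 + 200 = 975
  stock rod 7: 650 = 650
  stock rod 8: 600 = 600
  stock rod 9: 475 + 425 = 900
No arrangement into 8 stock rods stays within capacity, so 9 is optimal.

9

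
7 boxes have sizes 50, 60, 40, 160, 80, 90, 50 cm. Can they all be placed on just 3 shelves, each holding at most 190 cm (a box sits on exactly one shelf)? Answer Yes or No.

Yes

A valid assignment using 3 shelves:
  shelf 1: 160 = 160
  shelf 2: 90 + 60 + 40 = 190
  shelf 3: 80 + 50 + 50 = 180
Every load is within 190 cm, so 3 shelves suffice.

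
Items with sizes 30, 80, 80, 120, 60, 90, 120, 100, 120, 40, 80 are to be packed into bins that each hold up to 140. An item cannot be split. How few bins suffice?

8

Total = 120 + 120 + 120 + 100 + 90 + 80 + 80 + 80 + 60 + 40 + 30 = 920.
Lower bound: ⌈920/140⌉ = 7 bins.
Also, 8 items each exceed 70, and no two of those can share a bin, so at least 8 bins are needed.
A packing using 8 bins:
  bin 1: 120 = 120
  bin 2: 120 = 120
  bin 3: 120 = 120
  bin 4: 100 + 40 = 140
  bin 5: 90 + 30 = 120
  bin 6: 80 + 60 = 140
  bin 7: 80 = 80
  bin 8: 80 = 80
This matches the lower bound, so 8 is optimal.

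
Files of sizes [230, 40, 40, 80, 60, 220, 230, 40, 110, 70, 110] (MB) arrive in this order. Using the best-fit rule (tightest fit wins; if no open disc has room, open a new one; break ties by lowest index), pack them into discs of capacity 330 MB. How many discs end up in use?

4

  230 → disc 1 (new)  [load 230/330]
  40 → disc 1  [load 270/330]
  40 → disc 1  [load 310/330]
  80 → disc 2 (new)  [load 80/330]
  60 → disc 2  [load 140/330]
  220 → disc 3 (new)  [load 220/330]
  230 → disc 4 (new)  [load 230/330]
  40 → disc 4  [load 270/330]
  110 → disc 3  [load 330/330]
  70 → disc 2  [load 210/330]
  110 → disc 2  [load 320/330]
4 discs opened.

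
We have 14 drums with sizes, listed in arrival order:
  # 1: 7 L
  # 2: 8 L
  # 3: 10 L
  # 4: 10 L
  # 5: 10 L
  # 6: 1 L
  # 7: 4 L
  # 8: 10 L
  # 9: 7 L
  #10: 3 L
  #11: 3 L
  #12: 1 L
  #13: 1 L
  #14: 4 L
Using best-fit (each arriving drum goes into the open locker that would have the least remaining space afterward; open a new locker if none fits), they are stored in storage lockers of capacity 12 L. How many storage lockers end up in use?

8

  7 → locker 1 (new)  [load 7/12]
  8 → locker 2 (new)  [load 8/12]
  10 → locker 3 (new)  [load 10/12]
  10 → locker 4 (new)  [load 10/12]
  10 → locker 5 (new)  [load 10/12]
  1 → locker 3  [load 11/12]
  4 → locker 2  [load 12/12]
  10 → locker 6 (new)  [load 10/12]
  7 → locker 7 (new)  [load 7/12]
  3 → locker 1  [load 10/12]
  3 → locker 7  [load 10/12]
  1 → locker 3  [load 12/12]
  1 → locker 1  [load 11/12]
  4 → locker 8 (new)  [load 4/12]
8 storage lockers opened.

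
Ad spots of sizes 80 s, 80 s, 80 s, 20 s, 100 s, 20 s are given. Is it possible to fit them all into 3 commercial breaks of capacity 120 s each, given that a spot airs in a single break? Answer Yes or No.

No

Total = 380 s; ⌈380/120⌉ = 4.
At least 4 commercial breaks are required, but only 3 are allowed.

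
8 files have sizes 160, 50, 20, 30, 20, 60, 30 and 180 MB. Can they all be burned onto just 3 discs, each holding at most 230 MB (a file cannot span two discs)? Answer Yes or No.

A valid assignment using 3 discs:
  disc 1: 180 + 50 = 230
  disc 2: 160 + 60 = 220
  disc 3: 30 + 30 + 20 + 20 = 100
Every load is within 230 MB, so 3 discs suffice.

Yes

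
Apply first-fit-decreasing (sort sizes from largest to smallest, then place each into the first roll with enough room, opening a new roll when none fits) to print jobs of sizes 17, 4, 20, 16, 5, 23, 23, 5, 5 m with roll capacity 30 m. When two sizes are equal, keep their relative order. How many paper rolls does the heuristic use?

Sorted descending: 23, 23, 20, 17, 16, 5, 5, 5, 4.
  23 → roll 1 (new)  [load 23/30]
  23 → roll 2 (new)  [load 23/30]
  20 → roll 3 (new)  [load 20/30]
  17 → roll 4 (new)  [load 17/30]
  16 → roll 5 (new)  [load 16/30]
  5 → roll 1  [load 28/30]
  5 → roll 2  [load 28/30]
  5 → roll 3  [load 25/30]
  4 → roll 3  [load 29/30]
5 paper rolls opened.

5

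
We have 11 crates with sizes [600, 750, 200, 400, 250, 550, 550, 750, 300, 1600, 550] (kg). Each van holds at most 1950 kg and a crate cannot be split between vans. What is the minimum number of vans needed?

Total = 1600 + 750 + 750 + 600 + 550 + 550 + 550 + 400 + 300 + 250 + 200 = 6500 kg.
Lower bound: ⌈6500/1950⌉ = 4 vans.
A packing using 4 vans:
  van 1: 1600 + 300 = 1900
  van 2: 750 + 750 + 400 = 1900
  van 3: 600 + 550 + 550 + 250 = 1950
  van 4: 550 + 200 = 750
This matches the lower bound, so 4 is optimal.

4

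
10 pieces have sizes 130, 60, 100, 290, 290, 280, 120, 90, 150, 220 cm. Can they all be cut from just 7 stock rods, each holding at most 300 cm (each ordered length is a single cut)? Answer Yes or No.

A valid assignment using 7 stock rods:
  stock rod 1: 290 = 290
  stock rod 2: 290 = 290
  stock rod 3: 280 = 280
  stock rod 4: 220 + 60 = 280
  stock rod 5: 150 + 130 = 280
  stock rod 6: 120 + 100 = 220
  stock rod 7: 90 = 90
Every load is within 300 cm, so 7 stock rods suffice.

Yes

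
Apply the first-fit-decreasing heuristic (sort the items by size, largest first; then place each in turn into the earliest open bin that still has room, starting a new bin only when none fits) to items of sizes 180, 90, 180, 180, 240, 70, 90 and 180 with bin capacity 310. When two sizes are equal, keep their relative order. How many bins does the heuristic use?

Sorted descending: 240, 180, 180, 180, 180, 90, 90, 70.
  240 → bin 1 (new)  [load 240/310]
  180 → bin 2 (new)  [load 180/310]
  180 → bin 3 (new)  [load 180/310]
  180 → bin 4 (new)  [load 180/310]
  180 → bin 5 (new)  [load 180/310]
  90 → bin 2  [load 270/310]
  90 → bin 3  [load 270/310]
  70 → bin 1  [load 310/310]
5 bins opened.

5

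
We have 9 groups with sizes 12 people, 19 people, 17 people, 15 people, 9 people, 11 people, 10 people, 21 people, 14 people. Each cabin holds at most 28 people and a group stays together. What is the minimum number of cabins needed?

5

Total = 21 + 19 + 17 + 15 + 14 + 12 + 11 + 10 + 9 = 128 people.
Lower bound: ⌈128/28⌉ = 5 cabins.
A packing using 5 cabins:
  cabin 1: 21 = 21
  cabin 2: 19 + 9 = 28
  cabin 3: 17 + 11 = 28
  cabin 4: 15 + 12 = 27
  cabin 5: 14 + 10 = 24
This matches the lower bound, so 5 is optimal.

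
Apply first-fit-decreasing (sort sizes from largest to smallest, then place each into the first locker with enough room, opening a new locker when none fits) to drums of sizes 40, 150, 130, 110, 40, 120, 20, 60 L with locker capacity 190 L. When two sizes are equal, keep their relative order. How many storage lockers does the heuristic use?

Sorted descending: 150, 130, 120, 110, 60, 40, 40, 20.
  150 → locker 1 (new)  [load 150/190]
  130 → locker 2 (new)  [load 130/190]
  120 → locker 3 (new)  [load 120/190]
  110 → locker 4 (new)  [load 110/190]
  60 → locker 2  [load 190/190]
  40 → locker 1  [load 190/190]
  40 → locker 3  [load 160/190]
  20 → locker 3  [load 180/190]
4 storage lockers opened.

4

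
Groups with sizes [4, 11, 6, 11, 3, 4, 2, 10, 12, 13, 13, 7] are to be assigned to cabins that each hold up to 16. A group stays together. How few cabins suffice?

7

Total = 13 + 13 + 12 + 11 + 11 + 10 + 7 + 6 + 4 + 4 + 3 + 2 = 96.
Lower bound: ⌈96/16⌉ = 6 cabins.
A packing using 7 cabins:
  cabin 1: 13 + 3 = 16
  cabin 2: 13 + 2 = 15
  cabin 3: 12 + 4 = 16
  cabin 4: 11 + 4 = 15
  cabin 5: 11 = 11
  cabin 6: 10 + 6 = 16
  cabin 7: 7 = 7
No arrangement into 6 cabins stays within capacity, so 7 is optimal.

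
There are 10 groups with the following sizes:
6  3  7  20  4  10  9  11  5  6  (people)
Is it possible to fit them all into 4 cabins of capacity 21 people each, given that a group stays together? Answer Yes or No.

Yes

A valid assignment using 4 cabins:
  cabin 1: 20 = 20
  cabin 2: 11 + 10 = 21
  cabin 3: 9 + 7 + 5 = 21
  cabin 4: 6 + 6 + 4 + 3 = 19
Every load is within 21 people, so 4 cabins suffice.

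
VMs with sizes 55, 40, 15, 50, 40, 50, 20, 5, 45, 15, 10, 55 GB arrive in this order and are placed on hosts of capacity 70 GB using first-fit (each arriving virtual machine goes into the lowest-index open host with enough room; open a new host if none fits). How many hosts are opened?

  55 → host 1 (new)  [load 55/70]
  40 → host 2 (new)  [load 40/70]
  15 → host 1  [load 70/70]
  50 → host 3 (new)  [load 50/70]
  40 → host 4 (new)  [load 40/70]
  50 → host 5 (new)  [load 50/70]
  20 → host 2  [load 60/70]
  5 → host 2  [load 65/70]
  45 → host 6 (new)  [load 45/70]
  15 → host 3  [load 65/70]
  10 → host 4  [load 50/70]
  55 → host 7 (new)  [load 55/70]
7 hosts opened.

7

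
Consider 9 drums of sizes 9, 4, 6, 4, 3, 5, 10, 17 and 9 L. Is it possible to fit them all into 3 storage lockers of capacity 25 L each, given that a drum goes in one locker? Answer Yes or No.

Yes

A valid assignment using 3 storage lockers:
  locker 1: 17 + 6 = 23
  locker 2: 10 + 9 + 5 = 24
  locker 3: 9 + 4 + 4 + 3 = 20
Every load is within 25 L, so 3 storage lockers suffice.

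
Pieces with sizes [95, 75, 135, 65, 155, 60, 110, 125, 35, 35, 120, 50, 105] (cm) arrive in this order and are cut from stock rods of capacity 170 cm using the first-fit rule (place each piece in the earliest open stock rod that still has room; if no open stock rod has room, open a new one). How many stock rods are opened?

  95 → stock rod 1 (new)  [load 95/170]
  75 → stock rod 1  [load 170/170]
  135 → stock rod 2 (new)  [load 135/170]
  65 → stock rod 3 (new)  [load 65/170]
  155 → stock rod 4 (new)  [load 155/170]
  60 → stock rod 3  [load 125/170]
  110 → stock rod 5 (new)  [load 110/170]
  125 → stock rod 6 (new)  [load 125/170]
  35 → stock rod 2  [load 170/170]
  35 → stock rod 3  [load 160/170]
  120 → stock rod 7 (new)  [load 120/170]
  50 → stock rod 5  [load 160/170]
  105 → stock rod 8 (new)  [load 105/170]
8 stock rods opened.

8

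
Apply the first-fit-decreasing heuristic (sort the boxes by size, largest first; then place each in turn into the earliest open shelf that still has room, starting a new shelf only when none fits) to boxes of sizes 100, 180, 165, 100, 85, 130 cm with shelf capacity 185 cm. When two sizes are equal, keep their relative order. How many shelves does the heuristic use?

Sorted descending: 180, 165, 130, 100, 100, 85.
  180 → shelf 1 (new)  [load 180/185]
  165 → shelf 2 (new)  [load 165/185]
  130 → shelf 3 (new)  [load 130/185]
  100 → shelf 4 (new)  [load 100/185]
  100 → shelf 5 (new)  [load 100/185]
  85 → shelf 4  [load 185/185]
5 shelves opened.

5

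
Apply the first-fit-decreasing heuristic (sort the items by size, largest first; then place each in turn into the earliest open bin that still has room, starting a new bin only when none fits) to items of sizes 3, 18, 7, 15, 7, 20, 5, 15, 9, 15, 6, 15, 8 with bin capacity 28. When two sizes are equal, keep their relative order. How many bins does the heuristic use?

6

Sorted descending: 20, 18, 15, 15, 15, 15, 9, 8, 7, 7, 6, 5, 3.
  20 → bin 1 (new)  [load 20/28]
  18 → bin 2 (new)  [load 18/28]
  15 → bin 3 (new)  [load 15/28]
  15 → bin 4 (new)  [load 15/28]
  15 → bin 5 (new)  [load 15/28]
  15 → bin 6 (new)  [load 15/28]
  9 → bin 2  [load 27/28]
  8 → bin 1  [load 28/28]
  7 → bin 3  [load 22/28]
  7 → bin 4  [load 22/28]
  6 → bin 3  [load 28/28]
  5 → bin 4  [load 27/28]
  3 → bin 5  [load 18/28]
6 bins opened.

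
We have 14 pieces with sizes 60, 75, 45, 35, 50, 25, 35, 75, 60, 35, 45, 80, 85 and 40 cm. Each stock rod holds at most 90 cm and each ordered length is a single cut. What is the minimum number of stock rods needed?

10

Total = 85 + 80 + 75 + 75 + 60 + 60 + 50 + 45 + 45 + 40 + 35 + 35 + 35 + 25 = 745 cm.
Lower bound: ⌈745/90⌉ = 9 stock rods.
A packing using 10 stock rods:
  stock rod 1: 85 = 85
  stock rod 2: 80 = 80
  stock rod 3: 75 = 75
  stock rod 4: 75 = 75
  stock rod 5: 60 + 25 = 85
  stock rod 6: 60 = 60
  stock rod 7: 50 + 40 = 90
  stock rod 8: 45 + 45 = 90
  stock rod 9: 35 + 35 = 70
  stock rod 10: 35 = 35
No arrangement into 9 stock rods stays within capacity, so 10 is optimal.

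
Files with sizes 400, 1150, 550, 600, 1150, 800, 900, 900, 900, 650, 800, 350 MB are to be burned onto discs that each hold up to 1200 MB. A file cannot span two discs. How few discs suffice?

Total = 1150 + 1150 + 900 + 900 + 900 + 800 + 800 + 650 + 600 + 550 + 400 + 350 = 9150 MB.
Lower bound: ⌈9150/1200⌉ = 8 discs.
A packing using 9 discs:
  disc 1: 1150 = 1150
  disc 2: 1150 = 1150
  disc 3: 900 = 900
  disc 4: 900 = 900
  disc 5: 900 = 900
  disc 6: 800 + 400 = 1200
  disc 7: 800 + 350 = 1150
  disc 8: 650 + 550 = 1200
  disc 9: 600 = 600
No arrangement into 8 discs stays within capacity, so 9 is optimal.

9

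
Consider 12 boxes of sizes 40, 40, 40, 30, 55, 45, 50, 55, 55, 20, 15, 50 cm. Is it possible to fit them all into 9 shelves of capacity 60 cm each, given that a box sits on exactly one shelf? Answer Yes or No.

Total = 495 cm; ⌈495/60⌉ = 9.
The bound of 9 does not rule out 9, but exhaustive search shows no assignment into 9 shelves of capacity 60 cm exists — the minimum is 10.

No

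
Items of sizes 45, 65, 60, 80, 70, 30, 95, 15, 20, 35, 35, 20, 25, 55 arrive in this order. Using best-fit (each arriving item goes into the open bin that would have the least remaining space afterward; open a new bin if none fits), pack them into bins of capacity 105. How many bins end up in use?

7

  45 → bin 1 (new)  [load 45/105]
  65 → bin 2 (new)  [load 65/105]
  60 → bin 1  [load 105/105]
  80 → bin 3 (new)  [load 80/105]
  70 → bin 4 (new)  [load 70/105]
  30 → bin 4  [load 100/105]
  95 → bin 5 (new)  [load 95/105]
  15 → bin 3  [load 95/105]
  20 → bin 2  [load 85/105]
  35 → bin 6 (new)  [load 35/105]
  35 → bin 6  [load 70/105]
  20 → bin 2  [load 105/105]
  25 → bin 6  [load 95/105]
  55 → bin 7 (new)  [load 55/105]
7 bins opened.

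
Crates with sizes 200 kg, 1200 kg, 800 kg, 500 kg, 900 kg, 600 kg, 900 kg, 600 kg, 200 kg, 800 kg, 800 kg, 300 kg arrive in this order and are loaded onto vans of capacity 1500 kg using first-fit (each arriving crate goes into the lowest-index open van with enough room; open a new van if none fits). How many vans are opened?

6

  200 → van 1 (new)  [load 200/1500]
  1200 → van 1  [load 1400/1500]
  800 → van 2 (new)  [load 800/1500]
  500 → van 2  [load 1300/1500]
  900 → van 3 (new)  [load 900/1500]
  600 → van 3  [load 1500/1500]
  900 → van 4 (new)  [load 900/1500]
  600 → van 4  [load 1500/1500]
  200 → van 2  [load 1500/1500]
  800 → van 5 (new)  [load 800/1500]
  800 → van 6 (new)  [load 800/1500]
  300 → van 5  [load 1100/1500]
6 vans opened.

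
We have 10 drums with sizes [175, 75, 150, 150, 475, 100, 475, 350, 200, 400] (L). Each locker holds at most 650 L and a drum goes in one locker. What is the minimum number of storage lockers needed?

4

Total = 475 + 475 + 400 + 350 + 200 + 175 + 150 + 150 + 100 + 75 = 2550 L.
Lower bound: ⌈2550/650⌉ = 4 storage lockers.
A packing using 4 storage lockers:
  locker 1: 475 + 175 = 650
  locker 2: 475 + 100 + 75 = 650
  locker 3: 400 + 200 = 600
  locker 4: 350 + 150 + 150 = 650
This matches the lower bound, so 4 is optimal.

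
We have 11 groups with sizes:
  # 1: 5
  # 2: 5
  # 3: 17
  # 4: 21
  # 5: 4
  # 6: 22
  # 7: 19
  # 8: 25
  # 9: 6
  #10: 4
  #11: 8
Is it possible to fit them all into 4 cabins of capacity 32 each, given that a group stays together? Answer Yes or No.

No

Total = 136; ⌈136/32⌉ = 5.
At least 5 cabins are required, but only 4 are allowed.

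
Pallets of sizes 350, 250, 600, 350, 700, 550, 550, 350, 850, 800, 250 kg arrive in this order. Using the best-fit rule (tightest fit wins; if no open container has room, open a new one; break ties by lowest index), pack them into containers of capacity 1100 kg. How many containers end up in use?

  350 → container 1 (new)  [load 350/1100]
  250 → container 1  [load 600/1100]
  600 → container 2 (new)  [load 600/1100]
  350 → container 1  [load 950/1100]
  700 → container 3 (new)  [load 700/1100]
  550 → container 4 (new)  [load 550/1100]
  550 → container 4  [load 1100/1100]
  350 → container 3  [load 1050/1100]
  850 → container 5 (new)  [load 850/1100]
  800 → container 6 (new)  [load 800/1100]
  250 → container 5  [load 1100/1100]
6 containers opened.

6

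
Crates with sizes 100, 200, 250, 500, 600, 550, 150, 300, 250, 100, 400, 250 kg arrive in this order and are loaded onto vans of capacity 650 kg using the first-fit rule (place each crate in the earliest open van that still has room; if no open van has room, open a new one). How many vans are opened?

  100 → van 1 (new)  [load 100/650]
  200 → van 1  [load 300/650]
  250 → van 1  [load 550/650]
  500 → van 2 (new)  [load 500/650]
  600 → van 3 (new)  [load 600/650]
  550 → van 4 (new)  [load 550/650]
  150 → van 2  [load 650/650]
  300 → van 5 (new)  [load 300/650]
  250 → van 5  [load 550/650]
  100 → van 1  [load 650/650]
  400 → van 6 (new)  [load 400/650]
  250 → van 6  [load 650/650]
6 vans opened.

6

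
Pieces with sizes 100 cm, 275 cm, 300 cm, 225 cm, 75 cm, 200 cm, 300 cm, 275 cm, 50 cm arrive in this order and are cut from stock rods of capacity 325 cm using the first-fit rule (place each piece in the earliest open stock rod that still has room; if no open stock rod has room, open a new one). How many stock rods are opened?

  100 → stock rod 1 (new)  [load 100/325]
  275 → stock rod 2 (new)  [load 275/325]
  300 → stock rod 3 (new)  [load 300/325]
  225 → stock rod 1  [load 325/325]
  75 → stock rod 4 (new)  [load 75/325]
  200 → stock rod 4  [load 275/325]
  300 → stock rod 5 (new)  [load 300/325]
  275 → stock rod 6 (new)  [load 275/325]
  50 → stock rod 2  [load 325/325]
6 stock rods opened.

6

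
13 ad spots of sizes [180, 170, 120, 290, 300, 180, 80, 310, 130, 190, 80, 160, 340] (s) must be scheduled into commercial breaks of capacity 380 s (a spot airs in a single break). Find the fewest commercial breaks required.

8

Total = 340 + 310 + 300 + 290 + 190 + 180 + 180 + 170 + 160 + 130 + 120 + 80 + 80 = 2530 s.
Lower bound: ⌈2530/380⌉ = 7 commercial breaks.
A packing using 8 commercial breaks:
  break 1: 340 = 340
  break 2: 310 = 310
  break 3: 300 + 80 = 380
  break 4: 290 + 80 = 370
  break 5: 190 + 180 = 370
  break 6: 180 + 170 = 350
  break 7: 160 + 130 = 290
  break 8: 120 = 120
No arrangement into 7 commercial breaks stays within capacity, so 8 is optimal.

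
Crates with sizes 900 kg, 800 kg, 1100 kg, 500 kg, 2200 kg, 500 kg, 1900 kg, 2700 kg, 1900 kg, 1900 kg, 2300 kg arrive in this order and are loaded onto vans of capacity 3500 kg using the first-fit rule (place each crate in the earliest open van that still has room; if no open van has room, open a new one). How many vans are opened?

  900 → van 1 (new)  [load 900/3500]
  800 → van 1  [load 1700/3500]
  1100 → van 1  [load 2800/3500]
  500 → van 1  [load 3300/3500]
  2200 → van 2 (new)  [load 2200/3500]
  500 → van 2  [load 2700/3500]
  1900 → van 3 (new)  [load 1900/3500]
  2700 → van 4 (new)  [load 2700/3500]
  1900 → van 5 (new)  [load 1900/3500]
  1900 → van 6 (new)  [load 1900/3500]
  2300 → van 7 (new)  [load 2300/3500]
7 vans opened.

7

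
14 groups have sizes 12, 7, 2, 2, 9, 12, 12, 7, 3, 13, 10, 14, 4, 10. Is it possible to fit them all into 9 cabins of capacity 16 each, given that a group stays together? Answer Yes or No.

A valid assignment using 9 cabins:
  cabin 1: 14 + 2 = 16
  cabin 2: 13 + 3 = 16
  cabin 3: 12 + 4 = 16
  cabin 4: 12 + 2 = 14
  cabin 5: 12 = 12
  cabin 6: 10 = 10
  cabin 7: 10 = 10
  cabin 8: 9 + 7 = 16
  cabin 9: 7 = 7
Every load is within 16, so 9 cabins suffice.

Yes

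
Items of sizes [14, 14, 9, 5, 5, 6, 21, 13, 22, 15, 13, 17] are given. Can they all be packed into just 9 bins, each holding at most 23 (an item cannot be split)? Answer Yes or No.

Yes

A valid assignment using 8 bins:
  bin 1: 22 = 22
  bin 2: 21 = 21
  bin 3: 17 + 6 = 23
  bin 4: 15 + 5 = 20
  bin 5: 14 + 9 = 23
  bin 6: 14 + 5 = 19
  bin 7: 13 = 13
  bin 8: 13 = 13
That uses only 8 ≤ 9, so 9 bins are enough.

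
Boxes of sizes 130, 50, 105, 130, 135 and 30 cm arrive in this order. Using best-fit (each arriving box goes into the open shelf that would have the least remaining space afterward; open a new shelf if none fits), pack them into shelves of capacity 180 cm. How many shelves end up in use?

  130 → shelf 1 (new)  [load 130/180]
  50 → shelf 1  [load 180/180]
  105 → shelf 2 (new)  [load 105/180]
  130 → shelf 3 (new)  [load 130/180]
  135 → shelf 4 (new)  [load 135/180]
  30 → shelf 4  [load 165/180]
4 shelves opened.

4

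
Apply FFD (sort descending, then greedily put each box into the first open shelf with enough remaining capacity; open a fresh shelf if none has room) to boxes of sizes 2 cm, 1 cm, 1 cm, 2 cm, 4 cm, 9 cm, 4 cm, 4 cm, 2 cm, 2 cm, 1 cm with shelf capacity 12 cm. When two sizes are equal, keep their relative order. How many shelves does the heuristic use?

3

Sorted descending: 9, 4, 4, 4, 2, 2, 2, 2, 1, 1, 1.
  9 → shelf 1 (new)  [load 9/12]
  4 → shelf 2 (new)  [load 4/12]
  4 → shelf 2  [load 8/12]
  4 → shelf 2  [load 12/12]
  2 → shelf 1  [load 11/12]
  2 → shelf 3 (new)  [load 2/12]
  2 → shelf 3  [load 4/12]
  2 → shelf 3  [load 6/12]
  1 → shelf 1  [load 12/12]
  1 → shelf 3  [load 7/12]
  1 → shelf 3  [load 8/12]
3 shelves opened.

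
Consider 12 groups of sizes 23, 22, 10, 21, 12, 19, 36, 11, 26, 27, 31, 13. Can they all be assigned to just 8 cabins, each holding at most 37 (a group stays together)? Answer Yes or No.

A valid assignment using 8 cabins:
  cabin 1: 36 = 36
  cabin 2: 31 = 31
  cabin 3: 27 + 10 = 37
  cabin 4: 26 + 11 = 37
  cabin 5: 23 + 13 = 36
  cabin 6: 22 + 12 = 34
  cabin 7: 21 = 21
  cabin 8: 19 = 19
Every load is within 37, so 8 cabins suffice.

Yes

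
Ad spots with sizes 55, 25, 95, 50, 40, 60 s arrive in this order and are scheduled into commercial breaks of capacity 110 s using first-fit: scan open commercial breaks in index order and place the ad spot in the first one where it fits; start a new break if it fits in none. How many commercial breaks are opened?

4

  55 → break 1 (new)  [load 55/110]
  25 → break 1  [load 80/110]
  95 → break 2 (new)  [load 95/110]
  50 → break 3 (new)  [load 50/110]
  40 → break 3  [load 90/110]
  60 → break 4 (new)  [load 60/110]
4 commercial breaks opened.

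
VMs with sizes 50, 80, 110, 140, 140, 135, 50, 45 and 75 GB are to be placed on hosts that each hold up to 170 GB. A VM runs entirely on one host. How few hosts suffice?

6

Total = 140 + 140 + 135 + 110 + 80 + 75 + 50 + 50 + 45 = 825 GB.
Lower bound: ⌈825/170⌉ = 5 hosts.
A packing using 6 hosts:
  host 1: 140 = 140
  host 2: 140 = 140
  host 3: 135 = 135
  host 4: 110 + 50 = 160
  host 5: 80 + 75 = 155
  host 6: 50 + 45 = 95
No arrangement into 5 hosts stays within capacity, so 6 is optimal.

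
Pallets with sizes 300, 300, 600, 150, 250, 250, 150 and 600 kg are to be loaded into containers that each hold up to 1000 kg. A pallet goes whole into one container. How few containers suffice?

Total = 600 + 600 + 300 + 300 + 250 + 250 + 150 + 150 = 2600 kg.
Lower bound: ⌈2600/1000⌉ = 3 containers.
A packing using 3 containers:
  container 1: 600 + 300 = 900
  container 2: 600 + 300 = 900
  container 3: 250 + 250 + 150 + 150 = 800
This matches the lower bound, so 3 is optimal.

3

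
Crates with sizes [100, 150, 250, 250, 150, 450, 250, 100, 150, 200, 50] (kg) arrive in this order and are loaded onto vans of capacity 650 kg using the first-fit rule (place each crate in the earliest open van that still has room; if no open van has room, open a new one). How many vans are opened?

  100 → van 1 (new)  [load 100/650]
  150 → van 1  [load 250/650]
  250 → van 1  [load 500/650]
  250 → van 2 (new)  [load 250/650]
  150 → van 1  [load 650/650]
  450 → van 3 (new)  [load 450/650]
  250 → van 2  [load 500/650]
  100 → van 2  [load 600/650]
  150 → van 3  [load 600/650]
  200 → van 4 (new)  [load 200/650]
  50 → van 2  [load 650/650]
4 vans opened.

4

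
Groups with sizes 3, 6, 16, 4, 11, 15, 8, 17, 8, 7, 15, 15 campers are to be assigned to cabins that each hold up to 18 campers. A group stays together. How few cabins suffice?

8

Total = 17 + 16 + 15 + 15 + 15 + 11 + 8 + 8 + 7 + 6 + 4 + 3 = 125 campers.
Lower bound: ⌈125/18⌉ = 7 cabins.
A packing using 8 cabins:
  cabin 1: 17 = 17
  cabin 2: 16 = 16
  cabin 3: 15 + 3 = 18
  cabin 4: 15 = 15
  cabin 5: 15 = 15
  cabin 6: 11 + 7 = 18
  cabin 7: 8 + 8 = 16
  cabin 8: 6 + 4 = 10
No arrangement into 7 cabins stays within capacity, so 8 is optimal.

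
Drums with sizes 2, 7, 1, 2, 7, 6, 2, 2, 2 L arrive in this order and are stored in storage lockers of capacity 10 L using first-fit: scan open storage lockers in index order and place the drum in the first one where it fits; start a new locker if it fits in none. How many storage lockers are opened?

4

  2 → locker 1 (new)  [load 2/10]
  7 → locker 1  [load 9/10]
  1 → locker 1  [load 10/10]
  2 → locker 2 (new)  [load 2/10]
  7 → locker 2  [load 9/10]
  6 → locker 3 (new)  [load 6/10]
  2 → locker 3  [load 8/10]
  2 → locker 3  [load 10/10]
  2 → locker 4 (new)  [load 2/10]
4 storage lockers opened.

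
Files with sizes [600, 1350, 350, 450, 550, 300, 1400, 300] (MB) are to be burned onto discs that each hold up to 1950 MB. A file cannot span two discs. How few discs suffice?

3

Total = 1400 + 1350 + 600 + 550 + 450 + 350 + 300 + 300 = 5300 MB.
Lower bound: ⌈5300/1950⌉ = 3 discs.
A packing using 3 discs:
  disc 1: 1400 + 550 = 1950
  disc 2: 1350 + 600 = 1950
  disc 3: 450 + 350 + 300 + 300 = 1400
This matches the lower bound, so 3 is optimal.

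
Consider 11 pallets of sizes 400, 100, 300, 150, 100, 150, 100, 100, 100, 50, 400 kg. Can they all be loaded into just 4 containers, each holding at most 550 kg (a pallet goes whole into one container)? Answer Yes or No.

Yes

A valid assignment using 4 containers:
  container 1: 400 + 150 = 550
  container 2: 400 + 150 = 550
  container 3: 300 + 100 + 100 + 50 = 550
  container 4: 100 + 100 + 100 = 300
Every load is within 550 kg, so 4 containers suffice.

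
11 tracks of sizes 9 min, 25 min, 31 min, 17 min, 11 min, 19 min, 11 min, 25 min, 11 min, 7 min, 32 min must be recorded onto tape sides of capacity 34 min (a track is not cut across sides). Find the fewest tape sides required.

7

Total = 32 + 31 + 25 + 25 + 19 + 17 + 11 + 11 + 11 + 9 + 7 = 198 min.
Lower bound: ⌈198/34⌉ = 6 tape sides.
A packing using 7 tape sides:
  side 1: 32 = 32
  side 2: 31 = 31
  side 3: 25 + 9 = 34
  side 4: 25 + 7 = 32
  side 5: 19 + 11 = 30
  side 6: 17 + 11 = 28
  side 7: 11 = 11
No arrangement into 6 tape sides stays within capacity, so 7 is optimal.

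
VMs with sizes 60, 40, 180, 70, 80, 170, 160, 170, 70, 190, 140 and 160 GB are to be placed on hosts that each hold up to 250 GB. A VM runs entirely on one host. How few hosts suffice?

7

Total = 190 + 180 + 170 + 170 + 160 + 160 + 140 + 80 + 70 + 70 + 60 + 40 = 1490 GB.
Lower bound: ⌈1490/250⌉ = 6 hosts.
Also, 7 VMs each exceed 125 GB, and no two of those can share a host, so at least 7 hosts are needed.
A packing using 7 hosts:
  host 1: 190 + 60 = 250
  host 2: 180 + 70 = 250
  host 3: 170 + 80 = 250
  host 4: 170 + 70 = 240
  host 5: 160 + 40 = 200
  host 6: 160 = 160
  host 7: 140 = 140
This matches the lower bound, so 7 is optimal.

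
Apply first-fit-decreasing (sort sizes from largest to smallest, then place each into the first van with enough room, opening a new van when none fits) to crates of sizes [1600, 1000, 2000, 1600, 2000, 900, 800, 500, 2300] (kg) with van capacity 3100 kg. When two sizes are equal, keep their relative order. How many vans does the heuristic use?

Sorted descending: 2300, 2000, 2000, 1600, 1600, 1000, 900, 800, 500.
  2300 → van 1 (new)  [load 2300/3100]
  2000 → van 2 (new)  [load 2000/3100]
  2000 → van 3 (new)  [load 2000/3100]
  1600 → van 4 (new)  [load 1600/3100]
  1600 → van 5 (new)  [load 1600/3100]
  1000 → van 2  [load 3000/3100]
  900 → van 3  [load 2900/3100]
  800 → van 1  [load 3100/3100]
  500 → van 4  [load 2100/3100]
5 vans opened.

5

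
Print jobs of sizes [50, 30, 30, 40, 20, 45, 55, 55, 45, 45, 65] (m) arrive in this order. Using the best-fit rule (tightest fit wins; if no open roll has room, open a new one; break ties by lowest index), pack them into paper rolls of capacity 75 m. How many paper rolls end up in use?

9

  50 → roll 1 (new)  [load 50/75]
  30 → roll 2 (new)  [load 30/75]
  30 → roll 2  [load 60/75]
  40 → roll 3 (new)  [load 40/75]
  20 → roll 1  [load 70/75]
  45 → roll 4 (new)  [load 45/75]
  55 → roll 5 (new)  [load 55/75]
  55 → roll 6 (new)  [load 55/75]
  45 → roll 7 (new)  [load 45/75]
  45 → roll 8 (new)  [load 45/75]
  65 → roll 9 (new)  [load 65/75]
9 paper rolls opened.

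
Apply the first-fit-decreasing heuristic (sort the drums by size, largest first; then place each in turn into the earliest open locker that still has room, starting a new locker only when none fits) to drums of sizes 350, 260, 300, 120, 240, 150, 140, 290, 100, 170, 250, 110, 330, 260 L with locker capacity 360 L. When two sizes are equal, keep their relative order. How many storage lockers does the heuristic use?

10

Sorted descending: 350, 330, 300, 290, 260, 260, 250, 240, 170, 150, 140, 120, 110, 100.
  350 → locker 1 (new)  [load 350/360]
  330 → locker 2 (new)  [load 330/360]
  300 → locker 3 (new)  [load 300/360]
  290 → locker 4 (new)  [load 290/360]
  260 → locker 5 (new)  [load 260/360]
  260 → locker 6 (new)  [load 260/360]
  250 → locker 7 (new)  [load 250/360]
  240 → locker 8 (new)  [load 240/360]
  170 → locker 9 (new)  [load 170/360]
  150 → locker 9  [load 320/360]
  140 → locker 10 (new)  [load 140/360]
  120 → locker 8  [load 360/360]
  110 → locker 7  [load 360/360]
  100 → locker 5  [load 360/360]
10 storage lockers opened.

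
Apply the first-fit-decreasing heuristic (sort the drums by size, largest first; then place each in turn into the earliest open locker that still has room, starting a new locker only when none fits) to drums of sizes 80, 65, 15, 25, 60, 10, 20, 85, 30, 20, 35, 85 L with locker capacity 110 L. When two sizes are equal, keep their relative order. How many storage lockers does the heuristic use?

5

Sorted descending: 85, 85, 80, 65, 60, 35, 30, 25, 20, 20, 15, 10.
  85 → locker 1 (new)  [load 85/110]
  85 → locker 2 (new)  [load 85/110]
  80 → locker 3 (new)  [load 80/110]
  65 → locker 4 (new)  [load 65/110]
  60 → locker 5 (new)  [load 60/110]
  35 → locker 4  [load 100/110]
  30 → locker 3  [load 110/110]
  25 → locker 1  [load 110/110]
  20 → locker 2  [load 105/110]
  20 → locker 5  [load 80/110]
  15 → locker 5  [load 95/110]
  10 → locker 4  [load 110/110]
5 storage lockers opened.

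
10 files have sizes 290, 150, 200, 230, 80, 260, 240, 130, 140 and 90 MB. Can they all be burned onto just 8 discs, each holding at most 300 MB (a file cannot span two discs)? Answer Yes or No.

Yes

A valid assignment using 7 discs:
  disc 1: 290 = 290
  disc 2: 260 = 260
  disc 3: 240 = 240
  disc 4: 230 = 230
  disc 5: 200 + 90 = 290
  disc 6: 150 + 140 = 290
  disc 7: 130 + 80 = 210
That uses only 7 ≤ 8, so 8 discs are enough.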